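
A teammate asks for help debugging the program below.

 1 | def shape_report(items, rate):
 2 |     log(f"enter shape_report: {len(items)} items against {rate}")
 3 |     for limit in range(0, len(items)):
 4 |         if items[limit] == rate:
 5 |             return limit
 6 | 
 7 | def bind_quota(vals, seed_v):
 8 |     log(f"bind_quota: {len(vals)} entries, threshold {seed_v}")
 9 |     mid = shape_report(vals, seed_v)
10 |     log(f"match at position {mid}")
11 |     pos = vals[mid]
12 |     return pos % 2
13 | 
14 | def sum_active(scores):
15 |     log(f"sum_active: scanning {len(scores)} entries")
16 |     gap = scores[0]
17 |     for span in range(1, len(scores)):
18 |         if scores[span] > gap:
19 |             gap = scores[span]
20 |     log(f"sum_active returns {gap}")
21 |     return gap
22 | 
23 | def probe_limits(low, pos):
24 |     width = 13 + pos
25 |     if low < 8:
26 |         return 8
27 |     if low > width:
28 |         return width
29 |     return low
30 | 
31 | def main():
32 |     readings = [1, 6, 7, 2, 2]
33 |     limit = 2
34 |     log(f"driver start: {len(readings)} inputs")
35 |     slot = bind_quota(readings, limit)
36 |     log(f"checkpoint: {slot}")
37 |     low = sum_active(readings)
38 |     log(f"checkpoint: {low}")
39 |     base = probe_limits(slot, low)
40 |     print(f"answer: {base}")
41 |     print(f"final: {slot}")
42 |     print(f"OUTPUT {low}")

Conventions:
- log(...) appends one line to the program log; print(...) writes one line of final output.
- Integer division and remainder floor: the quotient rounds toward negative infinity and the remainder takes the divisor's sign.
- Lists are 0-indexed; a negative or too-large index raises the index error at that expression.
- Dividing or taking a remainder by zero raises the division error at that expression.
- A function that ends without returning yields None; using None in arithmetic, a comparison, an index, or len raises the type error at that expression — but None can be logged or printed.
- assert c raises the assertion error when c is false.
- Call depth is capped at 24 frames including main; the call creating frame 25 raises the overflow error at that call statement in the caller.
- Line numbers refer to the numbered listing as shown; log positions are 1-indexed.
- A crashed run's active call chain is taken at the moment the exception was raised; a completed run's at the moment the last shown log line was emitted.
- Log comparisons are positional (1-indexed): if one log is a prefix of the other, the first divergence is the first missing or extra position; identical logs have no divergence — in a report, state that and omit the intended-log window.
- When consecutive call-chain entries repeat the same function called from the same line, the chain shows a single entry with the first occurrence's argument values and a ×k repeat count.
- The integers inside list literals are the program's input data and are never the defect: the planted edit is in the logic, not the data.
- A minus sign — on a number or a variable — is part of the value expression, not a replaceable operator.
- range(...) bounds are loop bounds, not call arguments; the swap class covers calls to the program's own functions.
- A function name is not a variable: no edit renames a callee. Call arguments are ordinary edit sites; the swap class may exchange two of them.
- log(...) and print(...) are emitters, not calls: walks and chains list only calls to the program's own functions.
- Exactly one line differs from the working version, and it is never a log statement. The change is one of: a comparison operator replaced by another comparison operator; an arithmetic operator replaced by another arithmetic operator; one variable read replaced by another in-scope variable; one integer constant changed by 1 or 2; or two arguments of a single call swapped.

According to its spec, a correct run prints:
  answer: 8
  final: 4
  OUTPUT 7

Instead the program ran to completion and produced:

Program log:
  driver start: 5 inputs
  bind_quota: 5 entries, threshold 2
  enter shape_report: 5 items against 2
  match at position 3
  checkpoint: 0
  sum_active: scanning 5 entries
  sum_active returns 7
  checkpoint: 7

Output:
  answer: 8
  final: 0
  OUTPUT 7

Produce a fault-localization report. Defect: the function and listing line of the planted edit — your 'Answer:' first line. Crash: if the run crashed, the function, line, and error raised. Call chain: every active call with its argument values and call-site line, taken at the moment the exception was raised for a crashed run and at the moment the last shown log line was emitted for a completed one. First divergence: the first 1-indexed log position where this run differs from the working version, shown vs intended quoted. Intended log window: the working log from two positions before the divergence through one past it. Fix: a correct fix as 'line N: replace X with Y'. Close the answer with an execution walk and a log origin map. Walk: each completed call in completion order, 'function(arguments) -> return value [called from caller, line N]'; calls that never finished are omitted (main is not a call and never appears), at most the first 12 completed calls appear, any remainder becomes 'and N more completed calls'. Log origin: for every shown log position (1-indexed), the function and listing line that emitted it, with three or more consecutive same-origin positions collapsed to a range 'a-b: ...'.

Answer: the defect is in bind_quota at line 12.
Key observation: The earliest visible damage is log position 5 — 'checkpoint: 0' rather than the intended 'checkpoint: 4'.
Call chain: main.
First divergence: position 5; shown 'checkpoint: 0' vs intended 'checkpoint: 4'.
Intended log window:
  3: enter shape_report: 5 items against 2
  4: match at position 3
  5: checkpoint: 4
  6: sum_active: scanning 5 entries
Execution walk:
  shape_report([1, 6, 7, 2, 2], 2) -> 3  [called from bind_quota, line 9]
  bind_quota([1, 6, 7, 2, 2], 2) -> 0  [called from main, line 35]
  sum_active([1, 6, 7, 2, 2]) -> 7  [called from main, line 37]
  probe_limits(0, 7) -> 8  [called from main, line 39]
Log origins:
  1: emitted by main (line 34)
  2: emitted by bind_quota (line 8)
  3: emitted by shape_report (line 2)
  4: emitted by bind_quota (line 10)
  5: emitted by main (line 36)
  6: emitted by sum_active (line 15)
  7: emitted by sum_active (line 20)
  8: emitted by main (line 38)
A correct fix: line 12: replace `%` with `*`.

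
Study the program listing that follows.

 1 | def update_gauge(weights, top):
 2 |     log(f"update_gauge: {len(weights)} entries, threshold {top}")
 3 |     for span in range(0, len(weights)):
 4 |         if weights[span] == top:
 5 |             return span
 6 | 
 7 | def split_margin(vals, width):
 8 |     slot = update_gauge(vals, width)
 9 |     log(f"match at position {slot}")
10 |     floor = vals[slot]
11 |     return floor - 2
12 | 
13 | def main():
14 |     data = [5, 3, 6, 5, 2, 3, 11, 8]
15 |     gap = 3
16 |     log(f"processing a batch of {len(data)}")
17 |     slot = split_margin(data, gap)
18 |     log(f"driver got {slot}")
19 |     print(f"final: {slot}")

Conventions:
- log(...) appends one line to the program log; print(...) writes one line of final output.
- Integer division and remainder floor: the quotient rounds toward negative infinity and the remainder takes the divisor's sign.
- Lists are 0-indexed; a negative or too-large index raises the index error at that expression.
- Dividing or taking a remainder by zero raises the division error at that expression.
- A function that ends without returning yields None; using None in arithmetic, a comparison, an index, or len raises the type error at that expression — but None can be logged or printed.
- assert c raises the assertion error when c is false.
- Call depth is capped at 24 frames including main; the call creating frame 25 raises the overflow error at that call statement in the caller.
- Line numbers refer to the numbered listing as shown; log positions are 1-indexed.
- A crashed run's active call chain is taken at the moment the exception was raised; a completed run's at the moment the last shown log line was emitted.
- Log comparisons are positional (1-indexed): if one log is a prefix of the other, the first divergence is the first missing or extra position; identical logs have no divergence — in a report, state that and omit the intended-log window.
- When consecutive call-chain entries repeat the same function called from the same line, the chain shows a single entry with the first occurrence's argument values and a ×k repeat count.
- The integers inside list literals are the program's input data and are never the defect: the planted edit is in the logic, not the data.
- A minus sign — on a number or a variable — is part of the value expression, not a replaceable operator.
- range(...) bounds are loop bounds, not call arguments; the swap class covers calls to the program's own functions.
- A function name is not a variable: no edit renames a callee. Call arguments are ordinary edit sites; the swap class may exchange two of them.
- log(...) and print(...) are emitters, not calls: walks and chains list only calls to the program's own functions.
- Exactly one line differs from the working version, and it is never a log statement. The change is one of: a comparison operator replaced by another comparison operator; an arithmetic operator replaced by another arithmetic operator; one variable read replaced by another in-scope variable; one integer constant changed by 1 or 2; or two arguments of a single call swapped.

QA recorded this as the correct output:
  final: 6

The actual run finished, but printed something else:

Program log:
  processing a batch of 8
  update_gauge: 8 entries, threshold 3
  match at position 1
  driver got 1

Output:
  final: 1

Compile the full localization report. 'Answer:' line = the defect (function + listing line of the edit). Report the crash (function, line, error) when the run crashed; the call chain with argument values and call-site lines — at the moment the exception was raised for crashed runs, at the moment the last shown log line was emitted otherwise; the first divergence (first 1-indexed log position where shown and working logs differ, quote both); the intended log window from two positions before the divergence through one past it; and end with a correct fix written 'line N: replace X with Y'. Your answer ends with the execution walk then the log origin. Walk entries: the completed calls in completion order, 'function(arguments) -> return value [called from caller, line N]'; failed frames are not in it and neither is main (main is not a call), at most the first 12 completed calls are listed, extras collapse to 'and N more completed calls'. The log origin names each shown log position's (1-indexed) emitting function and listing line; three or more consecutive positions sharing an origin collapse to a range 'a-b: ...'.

Answer: the defect is in split_margin at line 11.
The tell: Position 4 is the first bad log line: 'driver got 1' should read 'driver got 6'.
Call chain: main.
First divergence: position 4 — shown 'driver got 1', intended 'driver got 6'.
Intended log window:
  2: update_gauge: 8 entries, threshold 3
  3: match at position 1
  4: driver got 6
Execution walk:
  update_gauge([5, 3, 6, 5, 2, 3, 11, 8], 3) -> 1  [called from split_margin, line 8]
  split_margin([5, 3, 6, 5, 2, 3, 11, 8], 3) -> 1  [called from main, line 17]
Origin of each log line:
  1: logged in main at line 16
  2: logged in update_gauge at line 2
  3: logged in split_margin at line 9
  4: logged in main at line 18
A correct fix: line 11: replace `-` with `*`.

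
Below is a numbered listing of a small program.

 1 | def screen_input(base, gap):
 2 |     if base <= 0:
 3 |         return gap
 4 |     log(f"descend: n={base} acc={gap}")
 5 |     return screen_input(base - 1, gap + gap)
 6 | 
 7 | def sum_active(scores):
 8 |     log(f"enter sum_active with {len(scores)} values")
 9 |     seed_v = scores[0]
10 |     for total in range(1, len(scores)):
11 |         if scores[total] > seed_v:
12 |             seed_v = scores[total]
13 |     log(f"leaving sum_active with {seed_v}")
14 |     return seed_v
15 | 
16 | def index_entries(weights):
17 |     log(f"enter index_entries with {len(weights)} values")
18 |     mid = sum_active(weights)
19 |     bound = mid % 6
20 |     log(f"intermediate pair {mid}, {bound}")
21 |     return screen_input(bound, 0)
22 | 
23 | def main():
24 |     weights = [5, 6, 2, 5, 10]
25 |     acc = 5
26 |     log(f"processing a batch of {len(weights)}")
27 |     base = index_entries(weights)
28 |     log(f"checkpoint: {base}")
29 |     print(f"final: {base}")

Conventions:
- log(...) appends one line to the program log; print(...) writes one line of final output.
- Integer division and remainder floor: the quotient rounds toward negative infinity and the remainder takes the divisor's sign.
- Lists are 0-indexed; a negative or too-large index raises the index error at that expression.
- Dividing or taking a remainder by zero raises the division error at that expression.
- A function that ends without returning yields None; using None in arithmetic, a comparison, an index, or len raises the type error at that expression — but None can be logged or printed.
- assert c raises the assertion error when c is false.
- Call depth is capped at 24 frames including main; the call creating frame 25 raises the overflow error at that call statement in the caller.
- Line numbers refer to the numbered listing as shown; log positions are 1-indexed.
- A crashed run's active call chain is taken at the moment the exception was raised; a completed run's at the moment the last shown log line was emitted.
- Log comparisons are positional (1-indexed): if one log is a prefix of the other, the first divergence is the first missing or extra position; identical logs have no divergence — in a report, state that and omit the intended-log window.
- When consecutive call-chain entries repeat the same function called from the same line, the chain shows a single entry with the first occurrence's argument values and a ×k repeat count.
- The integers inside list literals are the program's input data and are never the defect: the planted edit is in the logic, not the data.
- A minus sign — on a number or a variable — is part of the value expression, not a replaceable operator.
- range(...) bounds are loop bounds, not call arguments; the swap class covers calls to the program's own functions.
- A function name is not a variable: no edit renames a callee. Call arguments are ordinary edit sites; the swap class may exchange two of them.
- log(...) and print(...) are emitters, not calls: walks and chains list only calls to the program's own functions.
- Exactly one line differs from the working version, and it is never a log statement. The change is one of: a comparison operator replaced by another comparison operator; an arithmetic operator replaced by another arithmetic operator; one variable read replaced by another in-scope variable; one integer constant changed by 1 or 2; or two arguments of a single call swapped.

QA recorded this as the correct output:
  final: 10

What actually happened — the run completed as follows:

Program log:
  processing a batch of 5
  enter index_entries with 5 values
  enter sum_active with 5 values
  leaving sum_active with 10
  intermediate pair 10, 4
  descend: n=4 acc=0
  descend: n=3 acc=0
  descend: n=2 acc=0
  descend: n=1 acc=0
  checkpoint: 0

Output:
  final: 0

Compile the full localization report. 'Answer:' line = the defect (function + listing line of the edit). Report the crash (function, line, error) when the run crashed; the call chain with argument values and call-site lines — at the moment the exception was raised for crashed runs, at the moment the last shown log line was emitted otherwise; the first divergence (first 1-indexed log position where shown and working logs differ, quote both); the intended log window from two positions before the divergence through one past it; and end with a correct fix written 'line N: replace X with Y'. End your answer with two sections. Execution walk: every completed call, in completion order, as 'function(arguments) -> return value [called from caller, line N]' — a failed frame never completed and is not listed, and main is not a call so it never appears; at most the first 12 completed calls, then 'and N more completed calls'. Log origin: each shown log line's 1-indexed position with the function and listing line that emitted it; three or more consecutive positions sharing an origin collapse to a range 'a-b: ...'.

Answer: the defect is in screen_input at line 5.
Key observation: Everything matches until log position 7, which reads 'descend: n=3 acc=0' in place of 'descend: n=3 acc=4'.
Call chain: main.
First divergence: position 7 — the shown line 'descend: n=3 acc=0' should read 'descend: n=3 acc=4'.
Intended log window:
  5: intermediate pair 10, 4
  6: descend: n=4 acc=0
  7: descend: n=3 acc=4
  8: descend: n=2 acc=7
Execution walk:
  sum_active([5, 6, 2, 5, 10]) -> 10  [called from index_entries, line 18]
  screen_input(0, 0) -> 0  [called from screen_input, line 5]
  screen_input(1, 0) -> 0  [called from screen_input, line 5]
  screen_input(2, 0) -> 0  [called from screen_input, line 5]
  screen_input(3, 0) -> 0  [called from screen_input, line 5]
  screen_input(4, 0) -> 0  [called from index_entries, line 21]
  index_entries([5, 6, 2, 5, 10]) -> 0  [called from main, line 27]
Log origins:
  1: from main, line 26
  2: from index_entries, line 17
  3: from sum_active, line 8
  4: from sum_active, line 13
  5: from index_entries, line 20
  6-9: from screen_input, line 4
  10: from main, line 28
A correct fix: line 5: replace `gap + gap` with `gap + base`.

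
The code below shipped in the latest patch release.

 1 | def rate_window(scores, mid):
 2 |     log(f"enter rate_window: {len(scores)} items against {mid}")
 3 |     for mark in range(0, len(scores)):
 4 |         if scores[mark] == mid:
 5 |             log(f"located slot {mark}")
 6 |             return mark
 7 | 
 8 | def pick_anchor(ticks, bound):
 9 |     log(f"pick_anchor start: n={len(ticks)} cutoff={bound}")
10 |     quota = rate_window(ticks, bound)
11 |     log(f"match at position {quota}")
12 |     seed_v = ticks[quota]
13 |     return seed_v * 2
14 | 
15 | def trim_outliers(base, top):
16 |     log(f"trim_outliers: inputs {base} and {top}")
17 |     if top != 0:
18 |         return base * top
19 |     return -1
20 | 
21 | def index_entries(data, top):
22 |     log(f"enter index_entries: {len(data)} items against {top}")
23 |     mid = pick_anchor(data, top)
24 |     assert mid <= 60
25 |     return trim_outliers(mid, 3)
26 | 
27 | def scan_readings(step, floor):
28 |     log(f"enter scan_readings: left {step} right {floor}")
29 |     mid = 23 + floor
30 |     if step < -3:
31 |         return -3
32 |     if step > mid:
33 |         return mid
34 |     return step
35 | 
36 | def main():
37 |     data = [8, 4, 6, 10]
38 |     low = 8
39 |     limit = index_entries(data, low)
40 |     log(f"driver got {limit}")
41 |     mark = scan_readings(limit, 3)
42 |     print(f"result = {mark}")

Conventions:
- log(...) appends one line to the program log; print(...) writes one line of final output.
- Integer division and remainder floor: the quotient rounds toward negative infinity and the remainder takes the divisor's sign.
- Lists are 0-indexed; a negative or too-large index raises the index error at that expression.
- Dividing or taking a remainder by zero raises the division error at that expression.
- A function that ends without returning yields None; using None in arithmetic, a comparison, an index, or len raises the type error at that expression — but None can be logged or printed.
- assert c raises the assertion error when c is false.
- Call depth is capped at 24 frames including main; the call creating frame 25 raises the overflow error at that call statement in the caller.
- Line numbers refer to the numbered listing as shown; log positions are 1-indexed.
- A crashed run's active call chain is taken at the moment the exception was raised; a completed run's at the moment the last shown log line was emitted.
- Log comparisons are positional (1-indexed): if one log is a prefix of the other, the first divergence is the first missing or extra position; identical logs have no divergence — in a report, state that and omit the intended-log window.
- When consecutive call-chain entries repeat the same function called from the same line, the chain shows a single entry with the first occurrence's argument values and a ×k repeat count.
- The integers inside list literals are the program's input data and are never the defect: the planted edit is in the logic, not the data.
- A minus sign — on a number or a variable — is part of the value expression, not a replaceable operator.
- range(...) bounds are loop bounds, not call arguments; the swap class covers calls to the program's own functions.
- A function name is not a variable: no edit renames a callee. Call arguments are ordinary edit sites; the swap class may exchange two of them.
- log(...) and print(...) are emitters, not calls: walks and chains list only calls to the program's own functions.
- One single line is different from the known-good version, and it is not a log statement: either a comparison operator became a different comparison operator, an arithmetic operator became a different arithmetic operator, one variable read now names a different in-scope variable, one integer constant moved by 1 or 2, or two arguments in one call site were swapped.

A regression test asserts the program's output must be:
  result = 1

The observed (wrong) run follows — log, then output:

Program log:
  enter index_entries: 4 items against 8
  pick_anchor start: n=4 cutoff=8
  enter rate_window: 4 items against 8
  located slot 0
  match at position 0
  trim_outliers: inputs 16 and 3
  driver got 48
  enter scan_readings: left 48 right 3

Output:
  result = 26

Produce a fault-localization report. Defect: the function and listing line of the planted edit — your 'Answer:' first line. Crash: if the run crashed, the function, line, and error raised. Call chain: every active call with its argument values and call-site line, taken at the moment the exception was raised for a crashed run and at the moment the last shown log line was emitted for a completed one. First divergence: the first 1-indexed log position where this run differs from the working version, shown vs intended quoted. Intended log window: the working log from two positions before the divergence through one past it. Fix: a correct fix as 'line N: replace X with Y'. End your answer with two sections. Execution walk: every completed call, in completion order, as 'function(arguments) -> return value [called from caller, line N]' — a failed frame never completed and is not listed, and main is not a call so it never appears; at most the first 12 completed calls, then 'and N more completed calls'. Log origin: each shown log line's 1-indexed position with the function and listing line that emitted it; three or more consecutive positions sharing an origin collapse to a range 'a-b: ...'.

Answer: the defect is in trim_outliers at line 18.
The tell: Log line 7 is where behavior first shows: 'driver got 48' appears instead of 'driver got 1'.
Call chain: main -> scan_readings(48, 3) (called at line 41).
First divergence: position 7 — shown 'driver got 48', intended 'driver got 1'.
Intended log window:
  5: match at position 0
  6: trim_outliers: inputs 16 and 3
  7: driver got 1
  8: enter scan_readings: left 1 right 3
Execution walk:
  rate_window([8, 4, 6, 10], 8) -> 0  [called from pick_anchor, line 10]
  pick_anchor([8, 4, 6, 10], 8) -> 16  [called from index_entries, line 23]
  trim_outliers(16, 3) -> 48  [called from index_entries, line 25]
  index_entries([8, 4, 6, 10], 8) -> 48  [called from main, line 39]
  scan_readings(48, 3) -> 26  [called from main, line 41]
Origin of each log line:
  1: logged in index_entries at line 22
  2: logged in pick_anchor at line 9
  3: logged in rate_window at line 2
  4: logged in rate_window at line 5
  5: logged in pick_anchor at line 11
  6: logged in trim_outliers at line 16
  7: logged in main at line 40
  8: logged in scan_readings at line 28
A correct fix: line 18: replace `*` with `%`.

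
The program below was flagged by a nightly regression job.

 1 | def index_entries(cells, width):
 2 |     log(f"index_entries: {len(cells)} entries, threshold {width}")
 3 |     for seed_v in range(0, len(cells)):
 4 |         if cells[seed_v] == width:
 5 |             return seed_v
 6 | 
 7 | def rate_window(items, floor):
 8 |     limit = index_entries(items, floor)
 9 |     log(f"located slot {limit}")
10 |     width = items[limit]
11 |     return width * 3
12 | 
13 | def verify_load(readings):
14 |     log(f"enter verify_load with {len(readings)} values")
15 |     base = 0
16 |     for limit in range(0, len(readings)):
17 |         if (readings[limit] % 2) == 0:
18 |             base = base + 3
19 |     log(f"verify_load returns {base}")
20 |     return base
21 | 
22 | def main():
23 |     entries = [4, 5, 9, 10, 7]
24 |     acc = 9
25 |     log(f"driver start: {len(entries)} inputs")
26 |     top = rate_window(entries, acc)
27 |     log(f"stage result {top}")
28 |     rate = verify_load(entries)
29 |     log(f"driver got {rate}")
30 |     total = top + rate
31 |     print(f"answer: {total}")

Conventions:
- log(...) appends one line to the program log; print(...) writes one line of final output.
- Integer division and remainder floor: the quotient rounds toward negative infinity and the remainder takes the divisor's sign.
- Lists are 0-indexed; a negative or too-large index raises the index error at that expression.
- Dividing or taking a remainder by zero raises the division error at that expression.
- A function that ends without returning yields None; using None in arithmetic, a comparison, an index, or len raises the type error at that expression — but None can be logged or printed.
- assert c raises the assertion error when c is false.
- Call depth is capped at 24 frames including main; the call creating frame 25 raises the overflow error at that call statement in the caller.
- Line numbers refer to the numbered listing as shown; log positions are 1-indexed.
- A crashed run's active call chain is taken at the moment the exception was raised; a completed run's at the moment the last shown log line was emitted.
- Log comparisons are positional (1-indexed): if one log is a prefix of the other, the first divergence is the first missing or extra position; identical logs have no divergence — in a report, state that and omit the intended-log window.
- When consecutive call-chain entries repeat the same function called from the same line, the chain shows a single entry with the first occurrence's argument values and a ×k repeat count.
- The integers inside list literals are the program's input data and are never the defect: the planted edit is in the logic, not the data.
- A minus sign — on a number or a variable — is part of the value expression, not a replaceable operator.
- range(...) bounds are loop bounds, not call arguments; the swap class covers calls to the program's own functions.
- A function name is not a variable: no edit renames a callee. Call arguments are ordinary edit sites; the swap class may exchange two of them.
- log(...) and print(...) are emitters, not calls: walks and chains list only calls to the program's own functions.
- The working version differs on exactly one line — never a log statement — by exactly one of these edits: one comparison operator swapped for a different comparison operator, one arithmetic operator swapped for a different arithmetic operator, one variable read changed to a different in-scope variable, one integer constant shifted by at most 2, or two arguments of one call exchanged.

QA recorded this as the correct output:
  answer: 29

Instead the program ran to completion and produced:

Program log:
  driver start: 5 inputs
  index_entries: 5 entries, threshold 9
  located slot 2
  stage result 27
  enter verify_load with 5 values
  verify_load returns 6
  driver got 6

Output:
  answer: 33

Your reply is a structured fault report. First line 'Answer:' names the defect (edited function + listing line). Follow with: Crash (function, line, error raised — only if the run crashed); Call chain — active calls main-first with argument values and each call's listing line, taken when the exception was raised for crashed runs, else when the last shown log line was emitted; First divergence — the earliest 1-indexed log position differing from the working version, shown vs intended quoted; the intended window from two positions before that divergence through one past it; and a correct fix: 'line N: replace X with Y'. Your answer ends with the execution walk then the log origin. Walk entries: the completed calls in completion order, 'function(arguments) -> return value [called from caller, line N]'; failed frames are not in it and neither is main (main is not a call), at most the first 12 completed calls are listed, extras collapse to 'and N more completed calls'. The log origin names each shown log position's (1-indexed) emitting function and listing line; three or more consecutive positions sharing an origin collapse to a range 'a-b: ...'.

Answer: the defect is in verify_load at line 18.
Key fact: Log line 6 is where behavior first shows: 'verify_load returns 6' appears instead of 'verify_load returns 2'.
Call chain: main.
First divergence: position 6; shown 'verify_load returns 6' vs intended 'verify_load returns 2'.
Intended log window:
  4: stage result 27
  5: enter verify_load with 5 values
  6: verify_load returns 2
  7: driver got 2
Execution walk:
  index_entries([4, 5, 9, 10, 7], 9) -> 2  [called from rate_window, line 8]
  rate_window([4, 5, 9, 10, 7], 9) -> 27  [called from main, line 26]
  verify_load([4, 5, 9, 10, 7]) -> 6  [called from main, line 28]
Log origin:
  1: emitted by main (line 25)
  2: emitted by index_entries (line 2)
  3: emitted by rate_window (line 9)
  4: emitted by main (line 27)
  5: emitted by verify_load (line 14)
  6: emitted by verify_load (line 19)
  7: emitted by main (line 29)
A correct fix: line 18: replace `3` with `1`.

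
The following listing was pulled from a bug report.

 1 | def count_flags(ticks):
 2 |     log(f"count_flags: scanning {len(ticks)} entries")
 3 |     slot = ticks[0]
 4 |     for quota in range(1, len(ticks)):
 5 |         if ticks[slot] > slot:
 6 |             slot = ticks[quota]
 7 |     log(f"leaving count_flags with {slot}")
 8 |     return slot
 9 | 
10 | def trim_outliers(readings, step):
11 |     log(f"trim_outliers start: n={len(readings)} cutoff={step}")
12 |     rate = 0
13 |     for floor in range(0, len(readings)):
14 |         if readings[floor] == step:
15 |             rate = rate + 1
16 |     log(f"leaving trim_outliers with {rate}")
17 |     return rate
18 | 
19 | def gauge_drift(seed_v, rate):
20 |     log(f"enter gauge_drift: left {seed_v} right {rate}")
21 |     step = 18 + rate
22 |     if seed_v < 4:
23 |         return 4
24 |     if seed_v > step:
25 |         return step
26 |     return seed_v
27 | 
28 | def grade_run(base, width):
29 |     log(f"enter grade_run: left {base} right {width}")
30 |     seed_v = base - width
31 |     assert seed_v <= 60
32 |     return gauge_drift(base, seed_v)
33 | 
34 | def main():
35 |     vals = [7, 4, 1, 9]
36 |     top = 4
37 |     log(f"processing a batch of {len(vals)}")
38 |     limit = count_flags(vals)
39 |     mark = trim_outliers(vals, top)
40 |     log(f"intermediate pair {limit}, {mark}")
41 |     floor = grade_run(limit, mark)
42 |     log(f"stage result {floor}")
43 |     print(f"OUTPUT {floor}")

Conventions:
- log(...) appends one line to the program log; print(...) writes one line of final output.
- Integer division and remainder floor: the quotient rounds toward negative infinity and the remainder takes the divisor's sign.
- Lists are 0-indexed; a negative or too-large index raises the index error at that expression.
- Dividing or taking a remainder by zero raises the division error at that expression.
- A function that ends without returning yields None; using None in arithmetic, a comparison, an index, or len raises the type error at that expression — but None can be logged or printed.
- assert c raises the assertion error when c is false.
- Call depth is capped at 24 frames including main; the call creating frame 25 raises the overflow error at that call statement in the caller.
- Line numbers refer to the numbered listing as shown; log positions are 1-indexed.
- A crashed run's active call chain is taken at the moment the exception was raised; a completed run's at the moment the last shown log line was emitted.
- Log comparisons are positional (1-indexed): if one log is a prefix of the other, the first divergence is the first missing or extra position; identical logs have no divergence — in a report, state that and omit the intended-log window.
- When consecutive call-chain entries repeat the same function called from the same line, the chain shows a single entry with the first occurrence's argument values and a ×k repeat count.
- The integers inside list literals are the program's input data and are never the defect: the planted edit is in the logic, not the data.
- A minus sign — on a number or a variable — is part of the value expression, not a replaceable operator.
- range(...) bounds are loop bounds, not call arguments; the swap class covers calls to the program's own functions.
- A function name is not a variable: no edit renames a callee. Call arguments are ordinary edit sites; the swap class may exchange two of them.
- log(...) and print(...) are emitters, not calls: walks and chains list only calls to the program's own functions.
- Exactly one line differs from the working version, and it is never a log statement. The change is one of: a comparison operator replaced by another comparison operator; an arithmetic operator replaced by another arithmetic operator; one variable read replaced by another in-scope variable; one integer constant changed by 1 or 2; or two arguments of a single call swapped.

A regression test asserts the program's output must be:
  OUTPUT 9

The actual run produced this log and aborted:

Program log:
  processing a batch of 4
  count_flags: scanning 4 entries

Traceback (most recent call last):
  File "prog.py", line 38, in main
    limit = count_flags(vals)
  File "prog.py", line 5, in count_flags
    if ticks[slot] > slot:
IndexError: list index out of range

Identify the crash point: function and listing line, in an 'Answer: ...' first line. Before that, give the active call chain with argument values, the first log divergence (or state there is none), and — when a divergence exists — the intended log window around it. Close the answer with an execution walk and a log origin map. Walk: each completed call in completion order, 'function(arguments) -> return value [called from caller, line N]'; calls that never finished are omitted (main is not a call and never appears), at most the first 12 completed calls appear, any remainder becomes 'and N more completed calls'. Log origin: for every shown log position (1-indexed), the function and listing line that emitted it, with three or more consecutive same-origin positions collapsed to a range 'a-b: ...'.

Answer: the error was raised in count_flags, line 5.
Core observation: The log ends early — 2 lines, where the working version next logs 'leaving count_flags with 9'.
Call chain: main -> count_flags([7, 4, 1, 9]) (called at line 38).
First divergence: position 3; the shown log stops at 2 lines while the working version next logs 'leaving count_flags with 9'.
Intended log window:
  1: processing a batch of 4
  2: count_flags: scanning 4 entries
  3: leaving count_flags with 9
  4: trim_outliers start: n=4 cutoff=4
Execution walk:
  (no call completed)
Log origins:
  1 — main, line 37
  2 — count_flags, line 2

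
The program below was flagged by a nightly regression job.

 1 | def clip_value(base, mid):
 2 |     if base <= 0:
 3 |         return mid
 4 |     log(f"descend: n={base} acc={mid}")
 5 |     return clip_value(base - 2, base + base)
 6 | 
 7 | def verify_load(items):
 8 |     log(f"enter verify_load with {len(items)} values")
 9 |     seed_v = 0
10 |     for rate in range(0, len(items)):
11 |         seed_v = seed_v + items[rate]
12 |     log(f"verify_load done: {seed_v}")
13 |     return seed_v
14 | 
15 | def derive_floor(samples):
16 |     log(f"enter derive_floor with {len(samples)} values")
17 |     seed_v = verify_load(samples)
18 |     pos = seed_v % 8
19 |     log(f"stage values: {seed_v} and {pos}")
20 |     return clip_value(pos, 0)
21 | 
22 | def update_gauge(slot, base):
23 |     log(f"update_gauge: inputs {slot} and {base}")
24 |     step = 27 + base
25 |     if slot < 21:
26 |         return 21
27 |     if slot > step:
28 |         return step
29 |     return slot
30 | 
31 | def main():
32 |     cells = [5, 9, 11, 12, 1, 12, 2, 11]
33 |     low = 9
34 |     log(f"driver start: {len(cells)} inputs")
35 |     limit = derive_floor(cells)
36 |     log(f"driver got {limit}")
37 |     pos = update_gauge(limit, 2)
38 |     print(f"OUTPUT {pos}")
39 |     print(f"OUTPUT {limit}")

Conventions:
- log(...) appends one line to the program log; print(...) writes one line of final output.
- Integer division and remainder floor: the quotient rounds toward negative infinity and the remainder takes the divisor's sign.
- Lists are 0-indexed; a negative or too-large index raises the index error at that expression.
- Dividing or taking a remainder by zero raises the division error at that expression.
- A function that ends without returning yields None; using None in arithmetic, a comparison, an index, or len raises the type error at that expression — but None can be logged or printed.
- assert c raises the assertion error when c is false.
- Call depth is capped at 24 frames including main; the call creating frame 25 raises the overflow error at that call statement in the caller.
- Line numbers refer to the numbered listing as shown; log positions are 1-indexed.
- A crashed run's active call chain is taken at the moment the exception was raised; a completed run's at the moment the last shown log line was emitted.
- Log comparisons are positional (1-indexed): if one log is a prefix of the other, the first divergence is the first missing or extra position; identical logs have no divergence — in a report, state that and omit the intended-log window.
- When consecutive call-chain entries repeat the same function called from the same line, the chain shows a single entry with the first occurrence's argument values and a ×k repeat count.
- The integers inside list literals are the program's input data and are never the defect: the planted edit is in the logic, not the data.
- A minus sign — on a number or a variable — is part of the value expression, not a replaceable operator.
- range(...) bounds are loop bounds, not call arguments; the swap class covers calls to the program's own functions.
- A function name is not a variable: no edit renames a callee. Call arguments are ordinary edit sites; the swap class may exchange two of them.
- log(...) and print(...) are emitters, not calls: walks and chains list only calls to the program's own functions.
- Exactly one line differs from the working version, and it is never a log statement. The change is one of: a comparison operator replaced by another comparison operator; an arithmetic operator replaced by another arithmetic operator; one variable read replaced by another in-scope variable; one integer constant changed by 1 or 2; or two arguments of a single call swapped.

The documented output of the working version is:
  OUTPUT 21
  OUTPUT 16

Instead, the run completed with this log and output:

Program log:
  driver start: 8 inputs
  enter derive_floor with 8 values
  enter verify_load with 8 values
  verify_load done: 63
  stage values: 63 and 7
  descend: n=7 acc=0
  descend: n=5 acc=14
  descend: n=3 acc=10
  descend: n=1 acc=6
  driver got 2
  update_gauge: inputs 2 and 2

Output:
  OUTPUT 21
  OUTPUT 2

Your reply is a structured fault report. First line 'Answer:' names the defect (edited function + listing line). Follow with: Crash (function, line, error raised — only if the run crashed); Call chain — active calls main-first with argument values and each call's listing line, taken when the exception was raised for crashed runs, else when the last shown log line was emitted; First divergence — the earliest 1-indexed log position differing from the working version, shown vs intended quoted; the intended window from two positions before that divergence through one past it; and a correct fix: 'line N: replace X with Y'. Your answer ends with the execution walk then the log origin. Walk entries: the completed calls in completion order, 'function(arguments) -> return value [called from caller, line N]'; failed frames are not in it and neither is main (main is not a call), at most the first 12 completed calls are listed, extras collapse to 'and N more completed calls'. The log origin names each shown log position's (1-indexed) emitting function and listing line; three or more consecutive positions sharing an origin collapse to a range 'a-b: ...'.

Answer: the defect is in clip_value at line 5.
Key fact: Position 7 is the first bad log line: 'descend: n=5 acc=14' should read 'descend: n=5 acc=7'.
Call chain: main -> update_gauge(2, 2) (called at line 37).
First divergence: at position 7 the run shows 'descend: n=5 acc=14' where the working version logs 'descend: n=5 acc=7'.
Intended log window:
  5: stage values: 63 and 7
  6: descend: n=7 acc=0
  7: descend: n=5 acc=7
  8: descend: n=3 acc=12
Execution walk:
  verify_load([5, 9, 11, 12, 1, 12, 2, 11]) -> 63  [called from derive_floor, line 17]
  clip_value(-1, 2) -> 2  [called from clip_value, line 5]
  clip_value(1, 6) -> 2  [called from clip_value, line 5]
  clip_value(3, 10) -> 2  [called from clip_value, line 5]
  clip_value(5, 14) -> 2  [called from clip_value, line 5]
  clip_value(7, 0) -> 2  [called from derive_floor, line 20]
  derive_floor([5, 9, 11, 12, 1, 12, 2, 11]) -> 2  [called from main, line 35]
  update_gauge(2, 2) -> 21  [called from main, line 37]
Log origins:
  1 — main, line 34
  2 — derive_floor, line 16
  3 — verify_load, line 8
  4 — verify_load, line 12
  5 — derive_floor, line 19
  6-9 — clip_value, line 4
  10 — main, line 36
  11 — update_gauge, line 23
A correct fix: line 5: replace `base + base` with `mid + base`.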